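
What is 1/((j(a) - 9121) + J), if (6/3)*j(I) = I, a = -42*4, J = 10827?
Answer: 1/1622 ≈ 0.00061652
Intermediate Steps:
a = -168
j(I) = I/2
1/((j(a) - 9121) + J) = 1/(((½)*(-168) - 9121) + 10827) = 1/((-84 - 9121) + 10827) = 1/(-9205 + 10827) = 1/1622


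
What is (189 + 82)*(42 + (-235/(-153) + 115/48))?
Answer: 30471511/2448 ≈ 12448.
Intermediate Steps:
(189 + 82)*(42 + (-235/(-153) + 115/48)) = 271*(42 + (-235*(-1/153) + 115*(1/48))) = 271*(42 + (235/153 + 115/48)) = 271*(42 + 9625/2448) = 271*(112441/2448) = 30471511/2448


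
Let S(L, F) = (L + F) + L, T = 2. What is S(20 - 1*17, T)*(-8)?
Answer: -64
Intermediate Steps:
S(L, F) = F + 2*L (S(L, F) = (F + L) + L = F + 2*L)
S(20 - 1*17, T)*(-8) = (2 + 2*(20 - 1*17))*(-8) = (2 + 2*(20 - 17))*(-8) = (2 + 2*3)*(-8) = (2 + 6)*(-8) = 8*(-8) = -64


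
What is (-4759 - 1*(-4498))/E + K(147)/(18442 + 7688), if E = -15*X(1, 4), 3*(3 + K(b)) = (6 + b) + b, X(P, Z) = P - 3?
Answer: -113617/13065 ≈ -8.6963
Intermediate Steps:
X(P, Z) = -3 + P
K(b) = -1 + 2*b/3 (K(b) = -3 + ((6 + b) + b)/3 = -3 + (6 + 2*b)/3 = -3 + (2 + 2*b/3) = -1 + 2*b/3)
E = 30 (E = -15*(-3 + 1) = -15*(-2) = 30)
(-4759 - 1*(-4498))/E + K(147)/(18442 + 7688) = (-4759 - 1*(-4498))/30 + (-1 + (⅔)*147)/(18442 + 7688) = (-4759 + 4498)*(1/30) + (-1 + 98)/26130 = -261*1/30 + 97*(1/26130) = -87/10 + 97/26130 = -113617/13065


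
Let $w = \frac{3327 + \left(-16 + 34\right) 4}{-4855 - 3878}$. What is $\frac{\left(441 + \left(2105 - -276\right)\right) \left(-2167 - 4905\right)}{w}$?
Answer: $\frac{58095362624}{1133} \approx 5.1276 \cdot 10^{7}$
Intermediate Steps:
$w = - \frac{1133}{2911}$ ($w = \frac{3327 + 18 \cdot 4}{-8733} = \left(3327 + 72\right) \left(- \frac{1}{8733}\right) = 3399 \left(- \frac{1}{8733}\right) = - \frac{1133}{2911} \approx -0.38921$)
$\frac{\left(441 + \left(2105 - -276\right)\right) \left(-2167 - 4905\right)}{w} = \frac{\left(441 + \left(2105 - -276\right)\right) \left(-2167 - 4905\right)}{- \frac{1133}{2911}} = \left(441 + \left(2105 + 276\right)\right) \left(-7072\right) \left(- \frac{2911}{1133}\right) = \left(441 + 2381\right) \left(-7072\right) \left(- \frac{2911}{1133}\right) = 2822 \left(-7072\right) \left(- \frac{2911}{1133}\right) = \left(-19957184\right) \left(- \frac{2911}{1133}\right) = \frac{58095362624}{1133}$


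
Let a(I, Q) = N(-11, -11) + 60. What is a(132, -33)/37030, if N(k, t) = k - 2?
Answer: 47/37030 ≈ 0.0012692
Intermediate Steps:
N(k, t) = -2 + k
a(I, Q) = 47 (a(I, Q) = (-2 - 11) + 60 = -13 + 60 = 47)
a(132, -33)/37030 = 47/37030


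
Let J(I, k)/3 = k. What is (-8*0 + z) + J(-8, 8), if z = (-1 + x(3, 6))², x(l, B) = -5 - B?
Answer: 168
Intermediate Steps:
J(I, k) = 3*k
z = 144 (z = (-1 + (-5 - 1*6))² = (-1 + (-5 - 6))² = (-1 - 11)² = (-12)² = 144)
(-8*0 + z) + J(-8, 8) = (-8*0 + 144) + 3*8 = (0 + 144) + 24 = 144 + 24 = 168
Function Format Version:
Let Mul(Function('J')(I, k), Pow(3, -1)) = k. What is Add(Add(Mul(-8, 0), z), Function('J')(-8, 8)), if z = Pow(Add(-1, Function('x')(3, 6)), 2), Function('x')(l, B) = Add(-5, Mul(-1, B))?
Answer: 168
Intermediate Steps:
Function('J')(I, k) = Mul(3, k)
z = 144 (z = Pow(Add(-1, Add(-5, Mul(-1, 6))), 2) = Pow(Add(-1, Add(-5, -6)), 2) = Pow(Add(-1, -11), 2) = Pow(-12, 2) = 144)
Add(Add(Mul(-8, 0), z), Function('J')(-8, 8)) = Add(Add(Mul(-8, 0), 144), Mul(3, 8)) = Add(Add(0, 144), 24) = Add(144, 24) = 168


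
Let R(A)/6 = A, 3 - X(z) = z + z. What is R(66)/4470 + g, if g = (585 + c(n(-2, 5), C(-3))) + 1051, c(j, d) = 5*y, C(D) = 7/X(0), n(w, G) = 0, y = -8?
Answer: 1189086/745 ≈ 1596.1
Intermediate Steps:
X(z) = 3 - 2*z (X(z) = 3 - (z + z) = 3 - 2*z)
C(D) = 7/3 (C(D) = 7/(3 - 2*0) = 7/(3 + 0) = 7/3)
c(j, d) = -40 (c(j, d) = 5*(-8) = -40)
R(A) = 6*A
g = 1596 (g = (585 - 40) + 1051 = 545 + 1051 = 1596)
R(66)/4470 + g = (6*66)/4470 + 1596 = 396*(1/4470) + 1596 = 66/745 + 1596 = 1189086/745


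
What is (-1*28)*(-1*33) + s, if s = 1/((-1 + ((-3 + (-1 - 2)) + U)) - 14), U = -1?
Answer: 20327/22 ≈ 923.95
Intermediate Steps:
s = -1/22 (s = 1/((-1 + ((-3 + (-1 - 2)) - 1)) - 14) = 1/((-1 + ((-3 - 3) - 1)) - 14) = 1/((-1 + (-6 - 1)) - 14) = 1/((-1 - 7) - 14) = 1/(-8 - 14) = 1/(-22) = -1/22 ≈ -0.045455)
(-1*28)*(-1*33) + s = (-1*28)*(-1*33) - 1/22 = -28*(-33) - 1/22 = 924 - 1/22 = 20327/22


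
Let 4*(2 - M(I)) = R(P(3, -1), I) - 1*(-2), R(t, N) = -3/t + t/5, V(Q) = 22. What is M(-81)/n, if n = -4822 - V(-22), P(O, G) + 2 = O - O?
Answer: -7/27680 ≈ -0.00025289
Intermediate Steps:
P(O, G) = -2 (P(O, G) = -2 + (O - O) = -2 + 0 = -2)
n = -4844 (n = -4822 - 1*22 = -4822 - 22 = -4844)
R(t, N) = -3/t + t/5 (R(t, N) = -3/t + t*(⅕) = -3/t + t/5)
M(I) = 49/40 (M(I) = 2 - ((-3/(-2) + (⅕)*(-2)) - 1*(-2))/4 = 2 - ((-3*(-½) - ⅖) + 2)/4 = 2 - ((3/2 - ⅖) + 2)/4 = 2 - (11/10 + 2)/4 = 2 - ¼*31/10 = 2 - 31/40 = 49/40)
M(-81)/n = (49/40)/(-4844) = (49/40)*(-1/4844) = -7/27680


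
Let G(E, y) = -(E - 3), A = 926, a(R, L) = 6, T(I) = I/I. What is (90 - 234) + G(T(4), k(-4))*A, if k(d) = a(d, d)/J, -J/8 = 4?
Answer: 1708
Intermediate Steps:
T(I) = 1
J = -32 (J = -8*4 = -32)
k(d) = -3/16 (k(d) = 6/(-32) = 6*(-1/32) = -3/16)
G(E, y) = 3 - E (G(E, y) = -(-3 + E) = 3 - E)
(90 - 234) + G(T(4), k(-4))*A = (90 - 234) + (3 - 1*1)*926 = -144 + (3 - 1)*926 = -144 + 2*926 = -144 + 1852 = 1708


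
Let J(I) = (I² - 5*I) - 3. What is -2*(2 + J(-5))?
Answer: -98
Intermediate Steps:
J(I) = -3 + I² - 5*I
-2*(2 + J(-5)) = -2*(2 + (-3 + (-5)² - 5*(-5))) = -2*(2 + (-3 + 25 + 25)) = -2*(2 + 47) = -2*49 = -98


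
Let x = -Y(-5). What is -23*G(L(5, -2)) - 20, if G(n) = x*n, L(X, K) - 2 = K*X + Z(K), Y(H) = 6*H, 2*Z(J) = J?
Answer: 6190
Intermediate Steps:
Z(J) = J/2
L(X, K) = 2 + K/2 + K*X (L(X, K) = 2 + (K*X + K/2) = 2 + (K/2 + K*X) = 2 + K/2 + K*X)
x = 30 (x = -6*(-5) = -1*(-30) = 30)
G(n) = 30*n
-23*G(L(5, -2)) - 20 = -690*(2 + (½)*(-2) - 2*5) - 20 = -690*(2 - 1 - 10) - 20 = -690*(-9) - 20 = -23*(-270) - 20 = 6210 - 20 = 6190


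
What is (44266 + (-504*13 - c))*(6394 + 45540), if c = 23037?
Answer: 762235318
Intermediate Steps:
(44266 + (-504*13 - c))*(6394 + 45540) = (44266 + (-504*13 - 1*23037))*(6394 + 45540) = (44266 + (-6552 - 23037))*51934 = (44266 - 29589)*51934 = 14677*51934 = 762235318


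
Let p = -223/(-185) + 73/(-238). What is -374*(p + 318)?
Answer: -154452199/1295 ≈ -1.1927e+5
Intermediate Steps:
p = 39569/44030 (p = -223*(-1/185) + 73*(-1/238) = 223/185 - 73/238 = 39569/44030 ≈ 0.89868)
-374*(p + 318) = -374*(39569/44030 + 318) = -374*14041109/44030 = -154452199/1295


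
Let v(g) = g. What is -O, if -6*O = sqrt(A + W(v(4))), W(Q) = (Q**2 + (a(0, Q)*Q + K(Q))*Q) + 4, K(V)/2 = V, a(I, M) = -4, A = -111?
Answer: I*sqrt(123)/6 ≈ 1.8484*I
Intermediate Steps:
K(V) = 2*V
W(Q) = 4 - Q**2 (W(Q) = (Q**2 + (-4*Q + 2*Q)*Q) + 4 = (Q**2 + (-2*Q)*Q) + 4 = (Q**2 - 2*Q**2) + 4 = -Q**2 + 4 = 4 - Q**2)
O = -I*sqrt(123)/6 (O = -sqrt(-111 + (4 - 1*4**2))/6 = -sqrt(-111 + (4 - 1*16))/6 = -sqrt(-111 + (4 - 16))/6 = -sqrt(-111 - 12)/6 = -I*sqrt(123)/6 ≈ -1.8484*I)
-O = -(-1)*I*sqrt(123)/6 = I*sqrt(123)/6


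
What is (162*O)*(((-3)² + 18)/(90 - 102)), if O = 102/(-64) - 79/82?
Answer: 2445795/2624 ≈ 932.09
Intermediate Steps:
O = -3355/1312 (O = 102*(-1/64) - 79*1/82 = -51/32 - 79/82 = -3355/1312 ≈ -2.5572)
(162*O)*(((-3)² + 18)/(90 - 102)) = (162*(-3355/1312))*(((-3)² + 18)/(90 - 102)) = -271755*(9 + 18)/(656*(-12)) = -7337385*(-1)/(656*12) = -271755/656*(-9/4) = 2445795/2624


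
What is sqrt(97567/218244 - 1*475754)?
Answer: I*sqrt(5665088185153449)/109122 ≈ 689.75*I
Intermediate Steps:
sqrt(97567/218244 - 1*475754) = sqrt(97567*(1/218244) - 475754) = sqrt(97567/218244 - 475754) = sqrt(-103830358409/218244) = I*sqrt(5665088185153449)/109122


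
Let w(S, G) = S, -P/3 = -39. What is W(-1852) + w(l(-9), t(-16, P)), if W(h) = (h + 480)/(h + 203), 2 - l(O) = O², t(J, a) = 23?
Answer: -128899/1649 ≈ -78.168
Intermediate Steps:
P = 117 (P = -3*(-39) = 117)
l(O) = 2 - O²
W(h) = (480 + h)/(203 + h)
W(-1852) + w(l(-9), t(-16, P)) = (480 - 1852)/(203 - 1852) + (2 - 1*(-9)²) = -1372/(-1649) + (2 - 1*81) = -1/1649*(-1372) + (2 - 81) = 1372/1649 - 79 = -128899/1649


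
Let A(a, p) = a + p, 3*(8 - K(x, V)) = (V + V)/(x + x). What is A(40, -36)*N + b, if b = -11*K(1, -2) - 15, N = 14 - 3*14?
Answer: -667/3 ≈ -222.33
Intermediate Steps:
K(x, V) = 8 - V/(3*x) (K(x, V) = 8 - (V + V)/(3*(x + x)) = 8 - 2*V/(3*(2*x)) = 8 - 2*V*1/(2*x)/3 = 8 - V/(3*x))
N = -28 (N = 14 - 42 = -28)
b = -331/3 (b = -11*(8 - ⅓*(-2)/1) - 15 = -11*(8 - ⅓*(-2)*1) - 15 = -11*(8 + ⅔) - 15 = -11*26/3 - 15 = -286/3 - 15 = -331/3 ≈ -110.33)
A(40, -36)*N + b = (40 - 36)*(-28) - 331/3 = 4*(-28) - 331/3 = -112 - 331/3 = -667/3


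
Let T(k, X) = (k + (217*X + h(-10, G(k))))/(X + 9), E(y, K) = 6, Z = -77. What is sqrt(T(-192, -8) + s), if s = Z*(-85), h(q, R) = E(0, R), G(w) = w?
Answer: sqrt(4623) ≈ 67.993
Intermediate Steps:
h(q, R) = 6
T(k, X) = (6 + k + 217*X)/(9 + X) (T(k, X) = (k + (217*X + 6))/(X + 9) = (k + (6 + 217*X))/(9 + X) = (6 + k + 217*X)/(9 + X))
s = 6545 (s = -77*(-85) = 6545)
sqrt(T(-192, -8) + s) = sqrt((6 - 192 + 217*(-8))/(9 - 8) + 6545) = sqrt((6 - 192 - 1736)/1 + 6545) = sqrt(1*(-1922) + 6545) = sqrt(-1922 + 6545) = sqrt(4623)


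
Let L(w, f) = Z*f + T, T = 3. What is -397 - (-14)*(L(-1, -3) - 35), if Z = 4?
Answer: -1013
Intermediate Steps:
L(w, f) = 3 + 4*f (L(w, f) = 4*f + 3 = 3 + 4*f)
-397 - (-14)*(L(-1, -3) - 35) = -397 - (-14)*((3 + 4*(-3)) - 35) = -397 - (-14)*((3 - 12) - 35) = -397 - (-14)*(-9 - 35) = -397 - (-14)*(-44) = -397 - 1*616 = -397 - 616 = -1013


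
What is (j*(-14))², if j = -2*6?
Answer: 28224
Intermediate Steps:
j = -12
(j*(-14))² = (-12*(-14))² = 168² = 28224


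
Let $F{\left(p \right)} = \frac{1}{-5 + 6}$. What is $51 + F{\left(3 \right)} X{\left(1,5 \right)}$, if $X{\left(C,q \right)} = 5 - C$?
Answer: $55$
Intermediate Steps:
$F{\left(p \right)} = 1$ ($F{\left(p \right)} = 1^{-1} = 1$)
$51 + F{\left(3 \right)} X{\left(1,5 \right)} = 51 + 1 \left(5 - 1\right) = 51 + 1 \cdot 4 = 51 + 4 = 55$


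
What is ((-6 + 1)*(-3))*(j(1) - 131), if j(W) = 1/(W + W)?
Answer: -3915/2 ≈ -1957.5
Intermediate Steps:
j(W) = 1/(2*W)
((-6 + 1)*(-3))*(j(1) - 131) = ((-6 + 1)*(-3))*((½)/1 - 131) = (-5*(-3))*((½)*1 - 131) = 15*(½ - 131) = 15*(-261/2) = -3915/2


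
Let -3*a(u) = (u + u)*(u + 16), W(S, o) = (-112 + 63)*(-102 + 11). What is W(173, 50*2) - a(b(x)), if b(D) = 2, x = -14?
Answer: 4483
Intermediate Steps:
W(S, o) = 4459 (W(S, o) = -49*(-91) = 4459)
a(u) = -2*u*(16 + u)/3 (a(u) = -(u + u)*(u + 16)/3 = -2*u*(16 + u)/3)
W(173, 50*2) - a(b(x)) = 4459 - (-2)*2*(16 + 2)/3 = 4459 - (-2)*2*18/3 = 4459 - 1*(-24) = 4459 + 24 = 4483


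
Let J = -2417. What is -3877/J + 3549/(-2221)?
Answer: 32884/5368157 ≈ 0.0061257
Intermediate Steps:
-3877/J + 3549/(-2221) = -3877/(-2417) + 3549/(-2221) = -3877*(-1/2417) + 3549*(-1/2221) = 3877/2417 - 3549/2221 = 32884/5368157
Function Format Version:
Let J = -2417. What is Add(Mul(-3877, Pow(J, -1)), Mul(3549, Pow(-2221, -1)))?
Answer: Rational(32884, 5368157) ≈ 0.0061257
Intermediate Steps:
Add(Mul(-3877, Pow(J, -1)), Mul(3549, Pow(-2221, -1))) = Add(Mul(-3877, Pow(-2417, -1)), Mul(3549, Pow(-2221, -1))) = Add(Mul(-3877, Rational(-1, 2417)), Mul(3549, Rational(-1, 2221))) = Add(Rational(3877, 2417), Rational(-3549, 2221)) = Rational(32884, 5368157)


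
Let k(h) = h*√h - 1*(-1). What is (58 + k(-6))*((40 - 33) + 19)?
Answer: 1534 - 156*I*√6 ≈ 1534.0 - 382.12*I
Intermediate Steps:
k(h) = 1 + h^(3/2) (k(h) = h^(3/2) + 1 = 1 + h^(3/2))
(58 + k(-6))*((40 - 33) + 19) = (58 + (1 + (-6)^(3/2)))*((40 - 33) + 19) = (58 + (1 - 6*I*√6))*(7 + 19) = (59 - 6*I*√6)*26 = 1534 - 156*I*√6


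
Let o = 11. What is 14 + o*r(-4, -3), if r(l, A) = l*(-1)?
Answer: 58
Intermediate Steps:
r(l, A) = -l
14 + o*r(-4, -3) = 14 + 11*(-1*(-4)) = 14 + 11*4 = 14 + 44 = 58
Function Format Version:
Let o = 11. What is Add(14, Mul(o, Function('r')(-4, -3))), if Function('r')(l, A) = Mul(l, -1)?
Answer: 58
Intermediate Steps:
Function('r')(l, A) = Mul(-1, l)
Add(14, Mul(o, Function('r')(-4, -3))) = Add(14, Mul(11, Mul(-1, -4))) = Add(14, Mul(11, 4)) = Add(14, 44) = 58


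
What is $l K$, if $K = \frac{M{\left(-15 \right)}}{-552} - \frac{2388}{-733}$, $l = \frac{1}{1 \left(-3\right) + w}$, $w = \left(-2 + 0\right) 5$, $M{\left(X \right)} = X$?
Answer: $- \frac{443057}{1753336} \approx -0.25269$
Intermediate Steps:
$w = -10$ ($w = \left(-2\right) 5 = -10$)
$l = - \frac{1}{13}$ ($l = \frac{1}{1 \left(-3\right) - 10} = \frac{1}{-3 - 10} = \frac{1}{-13} = - \frac{1}{13} \approx -0.076923$)
$K = \frac{443057}{134872}$ ($K = - \frac{15}{-552} - \frac{2388}{-733} = \left(-15\right) \left(- \frac{1}{552}\right) - - \frac{2388}{733} = \frac{5}{184} + \frac{2388}{733} = \frac{443057}{134872} \approx 3.285$)
$l K = \left(- \frac{1}{13}\right) \frac{443057}{134872} = - \frac{443057}{1753336}$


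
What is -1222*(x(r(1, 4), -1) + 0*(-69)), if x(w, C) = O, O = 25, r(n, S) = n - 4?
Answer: -30550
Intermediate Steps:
r(n, S) = -4 + n
x(w, C) = 25
-1222*(x(r(1, 4), -1) + 0*(-69)) = -1222*(25 + 0*(-69)) = -1222*(25 + 0) = -1222*25 = -30550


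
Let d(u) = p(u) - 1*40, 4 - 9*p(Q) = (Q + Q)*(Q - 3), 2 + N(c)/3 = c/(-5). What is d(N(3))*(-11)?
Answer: 144232/225 ≈ 641.03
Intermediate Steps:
N(c) = -6 - 3*c/5 (N(c) = -6 + 3*(c/(-5)) = -6 + 3*(c*(-1/5)) = -6 + 3*(-c/5) = -6 - 3*c/5)
p(Q) = 4/9 - 2*Q*(-3 + Q)/9 (p(Q) = 4/9 - (Q + Q)*(Q - 3)/9 = 4/9 - 2*Q*(-3 + Q)/9)
d(u) = -356/9 - 2*u**2/9 + 2*u/3 (d(u) = (4/9 - 2*u**2/9 + 2*u/3) - 1*40 = (4/9 - 2*u**2/9 + 2*u/3) - 40 = -356/9 - 2*u**2/9 + 2*u/3)
d(N(3))*(-11) = (-356/9 - 2*(-6 - 3/5*3)**2/9 + 2*(-6 - 3/5*3)/3)*(-11) = (-356/9 - 2*(-6 - 9/5)**2/9 + 2*(-6 - 9/5)/3)*(-11) = (-356/9 - 2*(-39/5)**2/9 + (2/3)*(-39/5))*(-11) = (-356/9 - 2/9*1521/25 - 26/5)*(-11) = (-356/9 - 338/25 - 26/5)*(-11) = -13112/225*(-11) = 144232/225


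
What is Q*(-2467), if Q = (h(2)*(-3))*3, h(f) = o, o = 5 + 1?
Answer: 133218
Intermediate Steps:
o = 6
h(f) = 6
Q = -54 (Q = (6*(-3))*3 = -18*3 = -54)
Q*(-2467) = -54*(-2467) = 133218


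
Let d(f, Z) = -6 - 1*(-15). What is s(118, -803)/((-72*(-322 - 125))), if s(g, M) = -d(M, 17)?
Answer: -1/3576 ≈ -0.00027964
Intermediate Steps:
d(f, Z) = 9 (d(f, Z) = -6 + 15 = 9)
s(g, M) = -9 (s(g, M) = -1*9 = -9)
s(118, -803)/((-72*(-322 - 125))) = -9*(-1/(72*(-322 - 125))) = -9/((-72*(-447))) = -9/32184 = -9*1/32184 = -1/3576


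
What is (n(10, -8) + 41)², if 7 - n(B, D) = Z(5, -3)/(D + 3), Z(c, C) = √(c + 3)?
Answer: 57608/25 + 192*√2/5 ≈ 2358.6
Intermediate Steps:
Z(c, C) = √(3 + c)
n(B, D) = 7 - 2*√2/(3 + D) (n(B, D) = 7 - √(3 + 5)/(D + 3) = 7 - √8/(3 + D) = 7 - 2*√2/(3 + D))
(n(10, -8) + 41)² = ((21 - 2*√2 + 7*(-8))/(3 - 8) + 41)² = ((21 - 2*√2 - 56)/(-5) + 41)² = (-(-35 - 2*√2)/5 + 41)² = ((7 + 2*√2/5) + 41)² = (48 + 2*√2/5)²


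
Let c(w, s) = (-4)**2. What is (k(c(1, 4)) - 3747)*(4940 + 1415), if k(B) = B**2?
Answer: -22185305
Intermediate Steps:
c(w, s) = 16
(k(c(1, 4)) - 3747)*(4940 + 1415) = (16**2 - 3747)*(4940 + 1415) = (256 - 3747)*6355 = -3491*6355 = -22185305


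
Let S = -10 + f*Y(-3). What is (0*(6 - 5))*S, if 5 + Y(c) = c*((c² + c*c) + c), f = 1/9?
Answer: 0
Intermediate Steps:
f = ⅑ ≈ 0.11111
Y(c) = -5 + c*(c + 2*c²) (Y(c) = -5 + c*((c² + c*c) + c) = -5 + c*((c² + c²) + c) = -5 + c*(2*c² + c) = -5 + c*(c + 2*c²))
S = -140/9 (S = -10 + (-5 + (-3)² + 2*(-3)³)/9 = -10 + (-5 + 9 + 2*(-27))/9 = -10 + (-5 + 9 - 54)/9 = -10 + (⅑)*(-50) = -10 - 50/9 = -140/9 ≈ -15.556)
(0*(6 - 5))*S = (0*(6 - 5))*(-140/9) = (0*1)*(-140/9) = 0*(-140/9) = 0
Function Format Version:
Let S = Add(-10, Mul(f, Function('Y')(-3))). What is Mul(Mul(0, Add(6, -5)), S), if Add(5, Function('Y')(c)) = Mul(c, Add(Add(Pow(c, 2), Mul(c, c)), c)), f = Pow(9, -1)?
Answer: 0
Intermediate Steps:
f = Rational(1, 9) ≈ 0.11111
Function('Y')(c) = Add(-5, Mul(c, Add(c, Mul(2, Pow(c, 2))))) (Function('Y')(c) = Add(-5, Mul(c, Add(Add(Pow(c, 2), Mul(c, c)), c))) = Add(-5, Mul(c, Add(Add(Pow(c, 2), Pow(c, 2)), c))) = Add(-5, Mul(c, Add(Mul(2, Pow(c, 2)), c))) = Add(-5, Mul(c, Add(c, Mul(2, Pow(c, 2))))))
S = Rational(-140, 9) (S = Add(-10, Mul(Rational(1, 9), Add(-5, Pow(-3, 2), Mul(2, Pow(-3, 3))))) = Add(-10, Mul(Rational(1, 9), Add(-5, 9, Mul(2, -27)))) = Add(-10, Mul(Rational(1, 9), Add(-5, 9, -54))) = Add(-10, Mul(Rational(1, 9), -50)) = Add(-10, Rational(-50, 9)) = Rational(-140, 9) ≈ -15.556)
Mul(Mul(0, Add(6, -5)), S) = Mul(Mul(0, Add(6, -5)), Rational(-140, 9)) = Mul(Mul(0, 1), Rational(-140, 9)) = Mul(0, Rational(-140, 9)) = 0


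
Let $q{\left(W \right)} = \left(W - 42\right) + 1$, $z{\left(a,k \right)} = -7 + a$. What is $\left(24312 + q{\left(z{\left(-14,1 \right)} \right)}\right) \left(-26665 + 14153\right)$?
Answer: $-303416000$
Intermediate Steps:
$q{\left(W \right)} = -41 + W$ ($q{\left(W \right)} = \left(-42 + W\right) + 1 = -41 + W$)
$\left(24312 + q{\left(z{\left(-14,1 \right)} \right)}\right) \left(-26665 + 14153\right) = \left(24312 - 62\right) \left(-26665 + 14153\right) = \left(24312 - 62\right) \left(-12512\right) = 24250 \left(-12512\right) = -303416000$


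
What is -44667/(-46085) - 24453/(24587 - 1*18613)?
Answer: -1213083/388310 ≈ -3.1240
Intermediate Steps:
-44667/(-46085) - 24453/(24587 - 1*18613) = -44667*(-1/46085) - 24453/(24587 - 18613) = 63/65 - 24453/5974 = -1213083/388310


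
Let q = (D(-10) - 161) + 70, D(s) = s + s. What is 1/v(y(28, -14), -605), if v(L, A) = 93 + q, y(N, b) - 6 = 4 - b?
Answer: -1/18 ≈ -0.055556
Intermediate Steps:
D(s) = 2*s
q = -111 (q = (2*(-10) - 161) + 70 = (-20 - 161) + 70 = -181 + 70 = -111)
y(N, b) = 10 - b (y(N, b) = 6 + (4 - b) = 10 - b)
v(L, A) = -18 (v(L, A) = 93 - 111 = -18)
1/v(y(28, -14), -605) = 1/(-18) = -1/18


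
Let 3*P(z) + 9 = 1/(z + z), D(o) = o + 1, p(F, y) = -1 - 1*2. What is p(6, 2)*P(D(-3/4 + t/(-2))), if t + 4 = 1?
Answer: 61/7 ≈ 8.7143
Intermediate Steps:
t = -3 (t = -4 + 1 = -3)
p(F, y) = -3 (p(F, y) = -1 - 2 = -3)
D(o) = 1 + o
P(z) = -3 + 1/(6*z) (P(z) = -3 + 1/(3*(z + z)) = -3 + 1/(3*((2*z))) = -3 + (1/(2*z))/3 = -3 + 1/(6*z))
p(6, 2)*P(D(-3/4 + t/(-2))) = -3*(-3 + 1/(6*(1 + (-3/4 - 3/(-2))))) = -3*(-3 + 1/(6*(1 + (-3*¼ - 3*(-½))))) = -3*(-3 + 1/(6*(1 + (-¾ + 3/2)))) = -3*(-3 + 1/(6*(1 + ¾))) = -3*(-3 + 1/(6*(7/4))) = -3*(-3 + (⅙)*(4/7)) = -3*(-3 + 2/21) = -3*(-61/21) = 61/7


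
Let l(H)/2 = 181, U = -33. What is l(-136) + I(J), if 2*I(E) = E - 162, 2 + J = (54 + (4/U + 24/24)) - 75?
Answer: 8908/33 ≈ 269.94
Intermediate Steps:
l(H) = 362 (l(H) = 2*181 = 362)
J = -730/33 (J = -2 + ((54 + (4/(-33) + 24/24)) - 75) = -2 + ((54 + (4*(-1/33) + 24*(1/24))) - 75) = -2 + ((54 + (-4/33 + 1)) - 75) = -2 + ((54 + 29/33) - 75) = -2 + (1811/33 - 75) = -2 - 664/33 = -730/33 ≈ -22.121)
I(E) = -81 + E/2 (I(E) = (E - 162)/2 = (-162 + E)/2 = -81 + E/2)
l(-136) + I(J) = 362 + (-81 + (½)*(-730/33)) = 362 + (-81 - 365/33) = 362 - 3038/33 = 8908/33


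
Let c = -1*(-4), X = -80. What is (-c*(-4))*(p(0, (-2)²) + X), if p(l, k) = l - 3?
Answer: -1328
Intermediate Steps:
c = 4
p(l, k) = -3 + l
(-c*(-4))*(p(0, (-2)²) + X) = (-1*4*(-4))*((-3 + 0) - 80) = (-4*(-4))*(-3 - 80) = 16*(-83) = -1328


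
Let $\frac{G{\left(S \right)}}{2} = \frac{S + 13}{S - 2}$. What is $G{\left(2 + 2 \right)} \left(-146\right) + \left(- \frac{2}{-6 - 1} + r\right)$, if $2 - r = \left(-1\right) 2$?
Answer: $- \frac{17344}{7} \approx -2477.7$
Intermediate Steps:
$r = 4$ ($r = 2 - \left(-1\right) 2 = 2 - -2 = 2 + 2 = 4$)
$G{\left(S \right)} = \frac{2 \left(13 + S\right)}{-2 + S}$ ($G{\left(S \right)} = 2 \frac{S + 13}{S - 2} = 2 \frac{13 + S}{-2 + S} = \frac{2 \left(13 + S\right)}{-2 + S}$)
$G{\left(2 + 2 \right)} \left(-146\right) + \left(- \frac{2}{-6 - 1} + r\right) = \frac{2 \left(13 + \left(2 + 2\right)\right)}{-2 + \left(2 + 2\right)} \left(-146\right) + \left(- \frac{2}{-6 - 1} + 4\right) = \frac{2 \left(13 + 4\right)}{-2 + 4} \left(-146\right) + \left(- \frac{2}{-6 - 1} + 4\right) = 2 \cdot \frac{1}{2} \cdot 17 \left(-146\right) + \left(- \frac{2}{-7} + 4\right) = 2 \cdot \frac{1}{2} \cdot 17 \left(-146\right) + \left(\left(-2\right) \left(- \frac{1}{7}\right) + 4\right) = 17 \left(-146\right) + \left(\frac{2}{7} + 4\right) = -2482 + \frac{30}{7} = - \frac{17344}{7}$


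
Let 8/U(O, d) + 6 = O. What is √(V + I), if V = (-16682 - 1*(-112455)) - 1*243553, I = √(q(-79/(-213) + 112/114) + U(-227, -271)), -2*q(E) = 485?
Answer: √(-32091313680 + 466*I*√52667786)/466 ≈ 0.020256 + 384.42*I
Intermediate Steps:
U(O, d) = 8/(-6 + O)
q(E) = -485/2 (q(E) = -½*485 = -485/2)
I = I*√52667786/466 (I = √(-485/2 + 8/(-6 - 227)) = √(-485/2 + 8/(-233)) = √(-485/2 + 8*(-1/233)) = √(-485/2 - 8/233) = √(-113021/466) = I*√52667786/466 ≈ 15.574*I)
V = -147780 (V = (-16682 + 112455) - 243553 = 95773 - 243553 = -147780)
√(V + I) = √(-147780 + I*√52667786/466)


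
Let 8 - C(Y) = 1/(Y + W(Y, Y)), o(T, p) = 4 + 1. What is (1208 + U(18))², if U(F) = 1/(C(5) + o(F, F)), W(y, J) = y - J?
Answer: 5977918489/4096 ≈ 1.4595e+6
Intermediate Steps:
o(T, p) = 5
C(Y) = 8 - 1/Y (C(Y) = 8 - 1/(Y + (Y - Y)) = 8 - 1/(Y + 0) = 8 - 1/Y)
U(F) = 5/64 (U(F) = 1/((8 - 1/5) + 5) = 1/((8 - 1*⅕) + 5) = 1/((8 - ⅕) + 5) = 1/(39/5 + 5) = 1/(64/5) = 5/64)
(1208 + U(18))² = (1208 + 5/64)² = (77317/64)² = 5977918489/4096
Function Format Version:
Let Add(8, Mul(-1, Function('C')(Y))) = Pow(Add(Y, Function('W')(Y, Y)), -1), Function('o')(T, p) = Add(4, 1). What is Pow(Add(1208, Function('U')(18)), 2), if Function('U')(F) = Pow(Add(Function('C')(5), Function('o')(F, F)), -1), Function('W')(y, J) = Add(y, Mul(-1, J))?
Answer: Rational(5977918489, 4096) ≈ 1.4595e+6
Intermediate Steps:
Function('o')(T, p) = 5
Function('C')(Y) = Add(8, Mul(-1, Pow(Y, -1))) (Function('C')(Y) = Add(8, Mul(-1, Pow(Add(Y, Add(Y, Mul(-1, Y))), -1))) = Add(8, Mul(-1, Pow(Add(Y, 0), -1))) = Add(8, Mul(-1, Pow(Y, -1))))
Function('U')(F) = Rational(5, 64) (Function('U')(F) = Pow(Add(Add(8, Mul(-1, Pow(5, -1))), 5), -1) = Pow(Add(Add(8, Mul(-1, Rational(1, 5))), 5), -1) = Pow(Add(Add(8, Rational(-1, 5)), 5), -1) = Pow(Add(Rational(39, 5), 5), -1) = Pow(Rational(64, 5), -1) = Rational(5, 64))
Pow(Add(1208, Function('U')(18)), 2) = Pow(Add(1208, Rational(5, 64)), 2) = Pow(Rational(77317, 64), 2) = Rational(5977918489, 4096)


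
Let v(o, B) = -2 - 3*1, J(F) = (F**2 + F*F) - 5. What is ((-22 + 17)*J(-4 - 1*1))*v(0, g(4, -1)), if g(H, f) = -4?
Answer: 1125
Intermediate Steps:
J(F) = -5 + 2*F**2 (J(F) = (F**2 + F**2) - 5 = 2*F**2 - 5 = -5 + 2*F**2)
v(o, B) = -5 (v(o, B) = -2 - 3 = -5)
((-22 + 17)*J(-4 - 1*1))*v(0, g(4, -1)) = ((-22 + 17)*(-5 + 2*(-4 - 1*1)**2))*(-5) = -5*(-5 + 2*(-4 - 1)**2)*(-5) = -5*(-5 + 2*(-5)**2)*(-5) = -5*(-5 + 2*25)*(-5) = -5*(-5 + 50)*(-5) = -5*45*(-5) = -225*(-5) = 1125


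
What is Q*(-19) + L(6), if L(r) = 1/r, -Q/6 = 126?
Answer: 86185/6 ≈ 14364.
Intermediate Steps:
Q = -756 (Q = -6*126 = -756)
Q*(-19) + L(6) = -756*(-19) + 1/6 = 14364 + ⅙ = 86185/6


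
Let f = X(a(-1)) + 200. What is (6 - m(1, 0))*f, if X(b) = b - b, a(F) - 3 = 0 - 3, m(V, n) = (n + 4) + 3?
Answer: -200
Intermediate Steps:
m(V, n) = 7 + n (m(V, n) = (4 + n) + 3 = 7 + n)
a(F) = 0 (a(F) = 3 + (0 - 3) = 3 - 3 = 0)
X(b) = 0
f = 200 (f = 0 + 200 = 200)
(6 - m(1, 0))*f = (6 - (7 + 0))*200 = (6 - 1*7)*200 = (6 - 7)*200 = -1*200 = -200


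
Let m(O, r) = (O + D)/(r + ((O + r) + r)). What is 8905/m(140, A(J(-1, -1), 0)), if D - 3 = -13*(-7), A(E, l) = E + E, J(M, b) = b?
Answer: 45895/9 ≈ 5099.4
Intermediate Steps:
A(E, l) = 2*E
D = 94 (D = 3 - 13*(-7) = 3 + 91 = 94)
m(O, r) = (94 + O)/(O + 3*r) (m(O, r) = (O + 94)/(r + ((O + r) + r)) = (94 + O)/(r + (O + 2*r)) = (94 + O)/(O + 3*r))
8905/m(140, A(J(-1, -1), 0)) = 8905/(((94 + 140)/(140 + 3*(2*(-1))))) = 8905/((234/(140 + 3*(-2)))) = 8905/((234/(140 - 6))) = 8905/((234/134)) = 8905/(((1/134)*234)) = 8905/(117/67) = 8905*(67/117) = 45895/9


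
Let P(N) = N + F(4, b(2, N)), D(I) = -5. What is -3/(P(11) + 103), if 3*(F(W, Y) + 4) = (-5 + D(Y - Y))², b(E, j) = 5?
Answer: -9/430 ≈ -0.020930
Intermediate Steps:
F(W, Y) = 88/3 (F(W, Y) = -4 + (-5 - 5)²/3 = -4 + (⅓)*(-10)² = -4 + (⅓)*100 = -4 + 100/3 = 88/3)
P(N) = 88/3 + N (P(N) = N + 88/3 = 88/3 + N)
-3/(P(11) + 103) = -3/((88/3 + 11) + 103) = -3/(121/3 + 103) = -3/(430/3) = (3/430)*(-3) = -9/430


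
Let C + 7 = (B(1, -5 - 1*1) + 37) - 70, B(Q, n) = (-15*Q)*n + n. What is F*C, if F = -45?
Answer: -1980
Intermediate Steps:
B(Q, n) = n - 15*Q*n (B(Q, n) = -15*Q*n + n = n - 15*Q*n)
C = 44 (C = -7 + (((-5 - 1*1)*(1 - 15*1) + 37) - 70) = -7 + (((-5 - 1)*(1 - 15) + 37) - 70) = -7 + ((-6*(-14) + 37) - 70) = -7 + ((84 + 37) - 70) = -7 + (121 - 70) = -7 + 51 = 44)
F*C = -45*44 = -1980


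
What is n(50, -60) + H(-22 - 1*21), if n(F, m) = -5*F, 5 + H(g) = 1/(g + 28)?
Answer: -3826/15 ≈ -255.07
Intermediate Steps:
H(g) = -5 + 1/(28 + g) (H(g) = -5 + 1/(g + 28) = -5 + 1/(28 + g))
n(50, -60) + H(-22 - 1*21) = -5*50 + (-139 - 5*(-22 - 1*21))/(28 + (-22 - 1*21)) = -250 + (-139 - 5*(-22 - 21))/(28 + (-22 - 21)) = -250 + (-139 - 5*(-43))/(28 - 43) = -250 + (-139 + 215)/(-15) = -250 - 1/15*76 = -250 - 76/15 = -3826/15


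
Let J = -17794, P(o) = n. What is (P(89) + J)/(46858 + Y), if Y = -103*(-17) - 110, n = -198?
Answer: -17992/48499 ≈ -0.37098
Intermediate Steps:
P(o) = -198
Y = 1641 (Y = 1751 - 110 = 1641)
(P(89) + J)/(46858 + Y) = (-198 - 17794)/(46858 + 1641) = -17992/48499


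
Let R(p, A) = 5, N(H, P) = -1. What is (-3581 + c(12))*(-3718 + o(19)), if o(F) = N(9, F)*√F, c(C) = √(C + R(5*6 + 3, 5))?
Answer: (3581 - √17)*(3718 + √19) ≈ 1.3314e+7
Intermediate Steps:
c(C) = √(5 + C) (c(C) = √(C + 5) = √(5 + C))
o(F) = -√F
(-3581 + c(12))*(-3718 + o(19)) = (-3581 + √(5 + 12))*(-3718 - √19) = (-3581 + √17)*(-3718 - √19) = (-3718 - √19)*(-3581 + √17)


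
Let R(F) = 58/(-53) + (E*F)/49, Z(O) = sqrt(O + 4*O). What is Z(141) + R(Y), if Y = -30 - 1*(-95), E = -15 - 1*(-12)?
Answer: -13177/2597 + sqrt(705) ≈ 21.478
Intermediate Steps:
E = -3 (E = -15 + 12 = -3)
Y = 65 (Y = -30 + 95 = 65)
Z(O) = sqrt(5)*sqrt(O) (Z(O) = sqrt(5*O) = sqrt(5)*sqrt(O))
R(F) = -58/53 - 3*F/49 (R(F) = 58/(-53) - 3*F/49 = 58*(-1/53) - 3*F*(1/49) = -58/53 - 3*F/49)
Z(141) + R(Y) = sqrt(5)*sqrt(141) + (-58/53 - 3/49*65) = sqrt(705) + (-58/53 - 195/49) = sqrt(705) - 13177/2597 = -13177/2597 + sqrt(705)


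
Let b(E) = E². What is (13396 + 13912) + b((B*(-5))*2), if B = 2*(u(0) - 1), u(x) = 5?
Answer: 33708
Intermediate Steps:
B = 8 (B = 2*(5 - 1) = 2*4 = 8)
(13396 + 13912) + b((B*(-5))*2) = (13396 + 13912) + ((8*(-5))*2)² = 27308 + (-40*2)² = 27308 + (-80)² = 27308 + 6400 = 33708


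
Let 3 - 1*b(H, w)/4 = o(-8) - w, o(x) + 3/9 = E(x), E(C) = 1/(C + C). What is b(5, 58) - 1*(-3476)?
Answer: 44659/12 ≈ 3721.6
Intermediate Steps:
E(C) = 1/(2*C)
o(x) = -⅓ + 1/(2*x)
b(H, w) = 163/12 + 4*w (b(H, w) = 12 - 4*((⅙)*(3 - 2*(-8))/(-8) - w) = 12 - 4*((⅙)*(-⅛)*(3 + 16) - w) = 12 - 4*((⅙)*(-⅛)*19 - w) = 12 - 4*(-19/48 - w) = 12 + (19/12 + 4*w) = 163/12 + 4*w)
b(5, 58) - 1*(-3476) = (163/12 + 4*58) - 1*(-3476) = (163/12 + 232) + 3476 = 2947/12 + 3476 = 44659/12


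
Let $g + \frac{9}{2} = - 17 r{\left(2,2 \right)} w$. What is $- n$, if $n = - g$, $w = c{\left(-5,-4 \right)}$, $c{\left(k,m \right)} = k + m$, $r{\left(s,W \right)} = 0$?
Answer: $- \frac{9}{2} \approx -4.5$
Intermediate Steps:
$w = -9$ ($w = -5 - 4 = -9$)
$g = - \frac{9}{2}$ ($g = - \frac{9}{2} + \left(-17\right) 0 \left(-9\right) = - \frac{9}{2} + 0 \left(-9\right) = - \frac{9}{2} + 0 = - \frac{9}{2} \approx -4.5$)
$n = \frac{9}{2}$ ($n = \left(-1\right) \left(- \frac{9}{2}\right) = \frac{9}{2} \approx 4.5$)
$- n = \left(-1\right) \frac{9}{2} = - \frac{9}{2}$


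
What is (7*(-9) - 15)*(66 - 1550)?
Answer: 115752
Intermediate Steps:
(7*(-9) - 15)*(66 - 1550) = (-63 - 15)*(-1484) = -78*(-1484) = 115752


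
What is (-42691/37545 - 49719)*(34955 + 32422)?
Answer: -41925170840614/12515 ≈ -3.3500e+9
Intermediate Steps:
(-42691/37545 - 49719)*(34955 + 32422) = (-42691*1/37545 - 49719)*67377 = (-42691/37545 - 49719)*67377 = -1866742546/37545*67377 = -41925170840614/12515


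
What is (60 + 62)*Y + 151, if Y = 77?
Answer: 9545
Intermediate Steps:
(60 + 62)*Y + 151 = (60 + 62)*77 + 151 = 122*77 + 151 = 9394 + 151 = 9545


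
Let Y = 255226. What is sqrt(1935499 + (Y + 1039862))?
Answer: sqrt(3230587) ≈ 1797.4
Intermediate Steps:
sqrt(1935499 + (Y + 1039862)) = sqrt(1935499 + (255226 + 1039862)) = sqrt(1935499 + 1295088) = sqrt(3230587)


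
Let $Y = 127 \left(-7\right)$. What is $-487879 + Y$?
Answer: $-488768$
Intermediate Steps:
$Y = -889$
$-487879 + Y = -487879 - 889 = -488768$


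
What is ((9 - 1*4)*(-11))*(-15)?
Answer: 825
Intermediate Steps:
((9 - 1*4)*(-11))*(-15) = ((9 - 4)*(-11))*(-15) = (5*(-11))*(-15) = -55*(-15) = 825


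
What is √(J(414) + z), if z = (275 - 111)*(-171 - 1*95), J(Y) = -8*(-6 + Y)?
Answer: 2*I*√11722 ≈ 216.54*I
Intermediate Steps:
J(Y) = 48 - 8*Y
z = -43624 (z = 164*(-171 - 95) = 164*(-266) = -43624)
√(J(414) + z) = √((48 - 8*414) - 43624) = √((48 - 3312) - 43624) = √(-3264 - 43624) = √(-46888) = 2*I*√11722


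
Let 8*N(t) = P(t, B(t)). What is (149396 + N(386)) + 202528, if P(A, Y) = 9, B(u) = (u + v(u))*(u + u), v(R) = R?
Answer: 2815401/8 ≈ 3.5193e+5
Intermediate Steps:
B(u) = 4*u**2 (B(u) = (u + u)*(u + u) = (2*u)*(2*u) = 4*u**2)
N(t) = 9/8 (N(t) = (1/8)*9 = 9/8)
(149396 + N(386)) + 202528 = (149396 + 9/8) + 202528 = 1195177/8 + 202528 = 2815401/8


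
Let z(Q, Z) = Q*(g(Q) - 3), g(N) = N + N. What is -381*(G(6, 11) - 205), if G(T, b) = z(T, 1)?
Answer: 57531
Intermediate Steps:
g(N) = 2*N
z(Q, Z) = Q*(-3 + 2*Q) (z(Q, Z) = Q*(2*Q - 3) = Q*(-3 + 2*Q))
G(T, b) = T*(-3 + 2*T)
-381*(G(6, 11) - 205) = -381*(6*(-3 + 2*6) - 205) = -381*(6*(-3 + 12) - 205) = -381*(6*9 - 205) = -381*(54 - 205) = -381*(-151) = 57531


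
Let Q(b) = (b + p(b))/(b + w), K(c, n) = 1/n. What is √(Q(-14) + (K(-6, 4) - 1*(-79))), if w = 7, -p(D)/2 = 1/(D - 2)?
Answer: √63686/28 ≈ 9.0129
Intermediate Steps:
p(D) = -2/(-2 + D) (p(D) = -2/(D - 2) = -2/(-2 + D))
Q(b) = (b - 2/(-2 + b))/(7 + b) (Q(b) = (b - 2/(-2 + b))/(b + 7) = (b - 2/(-2 + b))/(7 + b))
√(Q(-14) + (K(-6, 4) - 1*(-79))) = √((-2 - 14*(-2 - 14))/((-2 - 14)*(7 - 14)) + (1/4 - 1*(-79))) = √((-2 - 14*(-16))/(-16*(-7)) + (¼ + 79)) = √(-1/16*(-⅐)*(-2 + 224) + 317/4) = √(-1/16*(-⅐)*222 + 317/4) = √(111/56 + 317/4) = √(4549/56) = √63686/28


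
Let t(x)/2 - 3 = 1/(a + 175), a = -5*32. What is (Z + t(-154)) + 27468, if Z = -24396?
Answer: 46172/15 ≈ 3078.1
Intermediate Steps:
a = -160
t(x) = 92/15 (t(x) = 6 + 2/(-160 + 175) = 6 + 2/15 = 92/15)
(Z + t(-154)) + 27468 = (-24396 + 92/15) + 27468 = -365848/15 + 27468 = 46172/15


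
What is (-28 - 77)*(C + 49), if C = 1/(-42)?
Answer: -10285/2 ≈ -5142.5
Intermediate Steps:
C = -1/42 ≈ -0.023810
(-28 - 77)*(C + 49) = (-28 - 77)*(-1/42 + 49) = -105*2057/42 = -10285/2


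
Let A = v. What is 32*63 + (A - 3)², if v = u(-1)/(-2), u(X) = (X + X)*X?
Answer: 2032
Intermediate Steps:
u(X) = 2*X² (u(X) = (2*X)*X = 2*X²)
v = -1 (v = (2*(-1)²)/(-2) = (2*1)*(-½) = 2*(-½) = -1)
A = -1
32*63 + (A - 3)² = 32*63 + (-1 - 3)² = 2016 + (-4)² = 2016 + 16 = 2032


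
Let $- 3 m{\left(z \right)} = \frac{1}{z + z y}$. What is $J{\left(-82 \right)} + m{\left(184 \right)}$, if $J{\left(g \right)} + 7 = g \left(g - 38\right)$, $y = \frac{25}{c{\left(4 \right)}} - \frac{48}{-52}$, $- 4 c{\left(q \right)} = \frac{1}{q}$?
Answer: $\frac{28088947813}{2856600} \approx 9833.0$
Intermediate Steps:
$c{\left(q \right)} = - \frac{1}{4 q}$
$y = - \frac{5188}{13}$ ($y = \frac{25}{\left(- \frac{1}{4}\right) \frac{1}{4}} - \frac{48}{-52} = \frac{25}{\left(- \frac{1}{4}\right) \frac{1}{4}} - - \frac{12}{13} = \frac{25}{- \frac{1}{16}} + \frac{12}{13} = 25 \left(-16\right) + \frac{12}{13} = -400 + \frac{12}{13} = - \frac{5188}{13} \approx -399.08$)
$J{\left(g \right)} = -7 + g \left(-38 + g\right)$ ($J{\left(g \right)} = -7 + g \left(g - 38\right) = -7 + g \left(-38 + g\right)$)
$m{\left(z \right)} = \frac{13}{15525 z}$ ($m{\left(z \right)} = - \frac{1}{3 \left(z + z \left(- \frac{5188}{13}\right)\right)} = - \frac{1}{3 \left(z - \frac{5188 z}{13}\right)} = - \frac{1}{3 \left(- \frac{5175 z}{13}\right)} = - \frac{\left(- \frac{13}{5175}\right) \frac{1}{z}}{3} = \frac{13}{15525 z}$)
$J{\left(-82 \right)} + m{\left(184 \right)} = \left(-7 + \left(-82\right)^{2} - -3116\right) + \frac{13}{15525 \cdot 184} = \left(-7 + 6724 + 3116\right) + \frac{13}{15525} \cdot \frac{1}{184} = 9833 + \frac{13}{2856600} = \frac{28088947813}{2856600}$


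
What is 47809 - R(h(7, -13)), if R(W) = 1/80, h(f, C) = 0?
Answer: 3824719/80 ≈ 47809.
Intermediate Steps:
R(W) = 1/80
47809 - R(h(7, -13)) = 47809 - 1*1/80 = 47809 - 1/80 = 3824719/80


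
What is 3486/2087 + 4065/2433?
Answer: 5655031/1692557 ≈ 3.3411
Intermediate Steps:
3486/2087 + 4065/2433 = 3486*(1/2087) + 4065*(1/2433) = 3486/2087 + 1355/811 = 5655031/1692557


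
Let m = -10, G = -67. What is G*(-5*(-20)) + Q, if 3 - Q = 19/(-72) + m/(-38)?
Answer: -9161495/1368 ≈ -6697.0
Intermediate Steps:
Q = 4105/1368 (Q = 3 - (19/(-72) - 10/(-38)) = 3 - (19*(-1/72) - 10*(-1/38)) = 3 - (-19/72 + 5/19) = 3 - 1*(-1/1368) = 3 + 1/1368 = 4105/1368 ≈ 3.0007)
G*(-5*(-20)) + Q = -(-335)*(-20) + 4105/1368 = -67*100 + 4105/1368 = -6700 + 4105/1368 = -9161495/1368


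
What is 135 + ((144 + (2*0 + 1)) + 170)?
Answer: 450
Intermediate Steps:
135 + ((144 + (2*0 + 1)) + 170) = 135 + ((144 + (0 + 1)) + 170) = 135 + ((144 + 1) + 170) = 135 + (145 + 170) = 135 + 315 = 450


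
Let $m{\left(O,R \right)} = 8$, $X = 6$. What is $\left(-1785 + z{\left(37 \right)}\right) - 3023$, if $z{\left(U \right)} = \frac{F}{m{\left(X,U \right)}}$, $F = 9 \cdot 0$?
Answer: $-4808$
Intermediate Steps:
$F = 0$
$z{\left(U \right)} = 0$ ($z{\left(U \right)} = \frac{0}{8} = 0 \cdot \frac{1}{8} = 0$)
$\left(-1785 + z{\left(37 \right)}\right) - 3023 = \left(-1785 + 0\right) - 3023 = -1785 - 3023 = -4808$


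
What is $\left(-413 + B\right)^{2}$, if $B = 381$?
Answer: $1024$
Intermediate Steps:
$\left(-413 + B\right)^{2} = \left(-413 + 381\right)^{2} = \left(-32\right)^{2} = 1024$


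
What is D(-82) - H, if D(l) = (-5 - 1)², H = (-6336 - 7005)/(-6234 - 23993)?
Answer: 1074831/30227 ≈ 35.559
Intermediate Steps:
H = 13341/30227 (H = -13341/(-30227) = -13341*(-1/30227) = 13341/30227 ≈ 0.44136)
D(l) = 36 (D(l) = (-6)² = 36)
D(-82) - H = 36 - 1*13341/30227 = 36 - 13341/30227 = 1074831/30227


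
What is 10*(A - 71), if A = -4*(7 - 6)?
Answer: -750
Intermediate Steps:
A = -4 (A = -4*1 = -4)
10*(A - 71) = 10*(-4 - 71) = 10*(-75) = -750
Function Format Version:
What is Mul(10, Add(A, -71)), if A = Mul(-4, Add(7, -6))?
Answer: -750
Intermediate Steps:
A = -4 (A = Mul(-4, 1) = -4)
Mul(10, Add(A, -71)) = Mul(10, Add(-4, -71)) = Mul(10, -75) = -750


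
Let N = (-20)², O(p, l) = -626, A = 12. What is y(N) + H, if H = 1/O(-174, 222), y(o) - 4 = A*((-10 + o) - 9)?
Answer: 2864575/626 ≈ 4576.0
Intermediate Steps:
N = 400
y(o) = -224 + 12*o (y(o) = 4 + 12*((-10 + o) - 9) = 4 + 12*(-19 + o) = 4 + (-228 + 12*o) = -224 + 12*o)
H = -1/626 (H = 1/(-626) = -1/626 ≈ -0.0015974)
y(N) + H = (-224 + 12*400) - 1/626 = (-224 + 4800) - 1/626 = 4576 - 1/626 = 2864575/626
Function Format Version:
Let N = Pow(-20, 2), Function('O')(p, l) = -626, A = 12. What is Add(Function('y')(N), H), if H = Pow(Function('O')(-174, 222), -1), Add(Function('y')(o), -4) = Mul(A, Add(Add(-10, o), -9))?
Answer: Rational(2864575, 626) ≈ 4576.0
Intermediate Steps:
N = 400
Function('y')(o) = Add(-224, Mul(12, o)) (Function('y')(o) = Add(4, Mul(12, Add(Add(-10, o), -9))) = Add(4, Mul(12, Add(-19, o))) = Add(4, Add(-228, Mul(12, o))) = Add(-224, Mul(12, o)))
H = Rational(-1, 626) (H = Pow(-626, -1) = Rational(-1, 626) ≈ -0.0015974)
Add(Function('y')(N), H) = Add(Add(-224, Mul(12, 400)), Rational(-1, 626)) = Add(Add(-224, 4800), Rational(-1, 626)) = Add(4576, Rational(-1, 626)) = Rational(2864575, 626)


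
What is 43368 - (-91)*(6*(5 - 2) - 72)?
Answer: 38454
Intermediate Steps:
43368 - (-91)*(6*(5 - 2) - 72) = 43368 - (-91)*(6*3 - 72) = 43368 - (-91)*(18 - 72) = 43368 - (-91)*(-54) = 43368 - 1*4914 = 43368 - 4914 = 38454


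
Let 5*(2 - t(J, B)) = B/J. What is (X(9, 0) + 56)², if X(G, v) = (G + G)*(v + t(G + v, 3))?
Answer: 206116/25 ≈ 8244.6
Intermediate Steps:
t(J, B) = 2 - B/(5*J)
X(G, v) = 2*G*(2 + v - 3/(5*(G + v))) (X(G, v) = (G + G)*(v + (2 - ⅕*3/(G + v))) = (2*G)*(v + (2 - 3/(5*(G + v)))) = (2*G)*(2 + v - 3/(5*(G + v))) = 2*G*(2 + v - 3/(5*(G + v))))
(X(9, 0) + 56)² = ((⅖)*9*(-3 + 5*(2 + 0)*(9 + 0))/(9 + 0) + 56)² = ((⅖)*9*(-3 + 5*2*9)/9 + 56)² = ((⅖)*9*(⅑)*(-3 + 90) + 56)² = ((⅖)*9*(⅑)*87 + 56)² = (174/5 + 56)² = (454/5)² = 206116/25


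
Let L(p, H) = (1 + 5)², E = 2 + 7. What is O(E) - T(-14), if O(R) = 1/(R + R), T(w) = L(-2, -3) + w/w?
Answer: -665/18 ≈ -36.944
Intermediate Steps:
E = 9
L(p, H) = 36 (L(p, H) = 6² = 36)
T(w) = 37 (T(w) = 36 + w/w = 36 + 1 = 37)
O(R) = 1/(2*R)
O(E) - T(-14) = (½)/9 - 1*37 = (½)*(⅑) - 37 = 1/18 - 37 = -665/18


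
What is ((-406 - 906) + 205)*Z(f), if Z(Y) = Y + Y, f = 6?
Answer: -13284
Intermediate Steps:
Z(Y) = 2*Y
((-406 - 906) + 205)*Z(f) = ((-406 - 906) + 205)*(2*6) = (-1312 + 205)*12 = -1107*12 = -13284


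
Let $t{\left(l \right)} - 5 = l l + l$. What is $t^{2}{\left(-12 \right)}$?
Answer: $18769$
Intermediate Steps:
$t{\left(l \right)} = 5 + l + l^{2}$ ($t{\left(l \right)} = 5 + \left(l l + l\right) = 5 + \left(l^{2} + l\right) = 5 + \left(l + l^{2}\right) = 5 + l + l^{2}$)
$t^{2}{\left(-12 \right)} = \left(5 - 12 + \left(-12\right)^{2}\right)^{2} = \left(5 - 12 + 144\right)^{2} = 137^{2} = 18769$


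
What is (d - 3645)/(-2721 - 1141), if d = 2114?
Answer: 1531/3862 ≈ 0.39643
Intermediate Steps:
(d - 3645)/(-2721 - 1141) = (2114 - 3645)/(-2721 - 1141) = -1531/(-3862) = -1531*(-1/3862) = 1531/3862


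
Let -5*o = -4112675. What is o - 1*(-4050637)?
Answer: 4873172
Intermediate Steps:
o = 822535 (o = -⅕*(-4112675) = 822535)
o - 1*(-4050637) = 822535 - 1*(-4050637) = 822535 + 4050637 = 4873172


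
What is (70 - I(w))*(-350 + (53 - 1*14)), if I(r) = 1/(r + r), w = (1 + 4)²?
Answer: -1088189/50 ≈ -21764.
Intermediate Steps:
w = 25 (w = 5² = 25)
I(r) = 1/(2*r)
(70 - I(w))*(-350 + (53 - 1*14)) = (70 - 1/(2*25))*(-350 + (53 - 1*14)) = (70 - 1/(2*25))*(-350 + (53 - 14)) = (70 - 1*1/50)*(-350 + 39) = (70 - 1/50)*(-311) = (3499/50)*(-311) = -1088189/50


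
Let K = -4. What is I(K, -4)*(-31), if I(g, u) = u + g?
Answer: 248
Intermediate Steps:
I(g, u) = g + u
I(K, -4)*(-31) = (-4 - 4)*(-31) = -8*(-31) = 248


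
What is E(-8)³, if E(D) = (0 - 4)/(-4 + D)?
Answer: 1/27 ≈ 0.037037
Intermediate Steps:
E(D) = -4/(-4 + D)
E(-8)³ = (-4/(-4 - 8))³ = (-4/(-12))³ = (-4*(-1/12))³ = (⅓)³ = 1/27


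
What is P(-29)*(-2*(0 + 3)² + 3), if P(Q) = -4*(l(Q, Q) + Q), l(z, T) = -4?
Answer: -1980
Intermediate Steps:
P(Q) = 16 - 4*Q (P(Q) = -4*(-4 + Q) = 16 - 4*Q)
P(-29)*(-2*(0 + 3)² + 3) = (16 - 4*(-29))*(-2*(0 + 3)² + 3) = (16 + 116)*(-2*3² + 3) = 132*(-2*9 + 3) = 132*(-18 + 3) = 132*(-15) = -1980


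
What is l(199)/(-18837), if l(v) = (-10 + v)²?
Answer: -567/299 ≈ -1.8963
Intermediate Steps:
l(199)/(-18837) = (-10 + 199)²/(-18837) = 189²*(-1/18837) = 35721*(-1/18837) = -567/299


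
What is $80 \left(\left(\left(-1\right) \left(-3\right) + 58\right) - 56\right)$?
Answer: $400$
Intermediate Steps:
$80 \left(\left(\left(-1\right) \left(-3\right) + 58\right) - 56\right) = 80 \left(\left(3 + 58\right) - 56\right) = 80 \left(61 - 56\right) = 80 \cdot 5 = 400$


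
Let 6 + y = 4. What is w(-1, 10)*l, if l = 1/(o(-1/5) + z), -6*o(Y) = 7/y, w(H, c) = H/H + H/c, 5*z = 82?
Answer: 54/1019 ≈ 0.052993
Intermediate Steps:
y = -2 (y = -6 + 4 = -2)
z = 82/5 (z = (⅕)*82 = 82/5 ≈ 16.400)
w(H, c) = 1 + H/c
o(Y) = 7/12 (o(Y) = -7/(6*(-2)) = -7*(-1)/(6*2) = -⅙*(-7/2) = 7/12)
l = 60/1019 (l = 1/(7/12 + 82/5) = 1/(1019/60) = 60/1019 ≈ 0.058881)
w(-1, 10)*l = ((-1 + 10)/10)*(60/1019) = ((⅒)*9)*(60/1019) = (9/10)*(60/1019) = 54/1019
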